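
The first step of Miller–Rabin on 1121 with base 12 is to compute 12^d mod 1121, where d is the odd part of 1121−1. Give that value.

407

1121 − 1 = 1120 = 2^5 · 35, so d = 35.
12^1 ≡ 12 (mod 1121)
12^2 ≡ 12^2 = 144 ≡ 144 (mod 1121)
12^4 ≡ 144^2 = 20736 ≡ 558 (mod 1121)
12^8 ≡ 558^2 = 311364 ≡ 847 (mod 1121)
12^16 ≡ 847^2 = 717409 ≡ 1090 (mod 1121)
12^32 ≡ 1090^2 = 1188100 ≡ 961 (mod 1121)
35 = 32 + 2 + 1 in binary powers of 2.
So 12^35 ≡ 961 · 144 · 12 ≡ 407 (mod 1121).
Squaring chain: 407 → 862 → 942 → 653 → 429; never reaches −1, so base 12 is a Miller–Rabin witness that 1121 is composite.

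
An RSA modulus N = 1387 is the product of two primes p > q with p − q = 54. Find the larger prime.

73

Since p = q + 54, we have 1387 = q(q + 54), so q² + 54q − 1387 = 0.
Discriminant: 54² + 4·1387 = 2916 + 5548 = 8464; √8464 = 92.
q = (−54 + 92)/2 = 19, and p = q + 54 = 73.
Check: 19 · 73 = 1387.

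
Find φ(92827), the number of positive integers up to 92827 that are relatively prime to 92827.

78144

Factor: 92827 = 7 · 89 · 149.
φ(92827) = (7−1) · (89−1) · (149−1) = 6 · 88 · 148 = 78144.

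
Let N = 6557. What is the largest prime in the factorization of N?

6557 = 79 · 83
83 is prime.
So 6557 = 79 · 83; the largest prime factor is 83.

83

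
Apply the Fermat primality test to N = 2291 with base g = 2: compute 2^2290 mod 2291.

92

2^1 ≡ 2 (mod 2291)
2^2 ≡ 2^2 = 4 ≡ 4 (mod 2291)
2^4 ≡ 4^2 = 16 ≡ 16 (mod 2291)
2^8 ≡ 16^2 = 256 ≡ 256 (mod 2291)
2^16 ≡ 256^2 = 65536 ≡ 1388 (mod 2291)
2^32 ≡ 1388^2 = 1926544 ≡ 2104 (mod 2291)
2^64 ≡ 2104^2 = 4426816 ≡ 604 (mod 2291)
2^128 ≡ 604^2 = 364816 ≡ 547 (mod 2291)
2^256 ≡ 547^2 = 299209 ≡ 1379 (mod 2291)
2^512 ≡ 1379^2 = 1901641 ≡ 111 (mod 2291)
2^1024 ≡ 111^2 = 12321 ≡ 866 (mod 2291)
2^2048 ≡ 866^2 = 749956 ≡ 799 (mod 2291)
2290 = 2048 + 128 + 64 + 32 + 16 + 2 in binary powers of 2.
So 2^2290 ≡ 799 · 547 · 604 · 2104 · 1388 · 4 ≡ 92 (mod 2291).
Since 92 ≠ 1, base 2 is a Fermat witness: 2291 is composite.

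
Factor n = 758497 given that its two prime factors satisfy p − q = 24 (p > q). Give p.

Since p = q + 24, we have 758497 = q(q + 24), so q² + 24q − 758497 = 0.
Discriminant: 24² + 4·758497 = 576 + 3033988 = 3034564; √3034564 = 1742.
q = (−24 + 1742)/2 = 859, and p = q + 24 = 883.
Check: 859 · 883 = 758497.

883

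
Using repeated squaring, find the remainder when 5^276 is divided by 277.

5^1 ≡ 5 (mod 277)
5^2 ≡ 5^2 = 25 ≡ 25 (mod 277)
5^4 ≡ 25^2 = 625 ≡ 71 (mod 277)
5^8 ≡ 71^2 = 5041 ≡ 55 (mod 277)
5^16 ≡ 55^2 = 3025 ≡ 255 (mod 277)
5^32 ≡ 255^2 = 65025 ≡ 207 (mod 277)
5^64 ≡ 207^2 = 42849 ≡ 191 (mod 277)
5^128 ≡ 191^2 = 36481 ≡ 194 (mod 277)
5^256 ≡ 194^2 = 37636 ≡ 241 (mod 277)
276 = 256 + 16 + 4 in binary powers of 2.
So 5^276 ≡ 241 · 255 · 71 ≡ 1 (mod 277).
Since the result is 1, base 5 gives no evidence that 277 is composite.

1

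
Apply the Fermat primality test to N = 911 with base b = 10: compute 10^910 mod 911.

10^1 ≡ 10 (mod 911)
10^2 ≡ 10^2 = 100 ≡ 100 (mod 911)
10^4 ≡ 100^2 = 10000 ≡ 890 (mod 911)
10^8 ≡ 890^2 = 792100 ≡ 441 (mod 911)
10^16 ≡ 441^2 = 194481 ≡ 438 (mod 911)
10^32 ≡ 438^2 = 191844 ≡ 534 (mod 911)
10^64 ≡ 534^2 = 285156 ≡ 13 (mod 911)
10^128 ≡ 13^2 = 169 ≡ 169 (mod 911)
10^256 ≡ 169^2 = 28561 ≡ 320 (mod 911)
10^512 ≡ 320^2 = 102400 ≡ 368 (mod 911)
910 = 512 + 256 + 128 + 8 + 4 + 2 in binary powers of 2.
So 10^910 ≡ 368 · 320 · 169 · 441 · 890 · 100 ≡ 1 (mod 911).
Since the result is 1, base 10 gives no evidence that 911 is composite.

1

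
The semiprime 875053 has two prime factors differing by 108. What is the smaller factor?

Since p = q + 108, we have 875053 = q(q + 108), so q² + 108q − 875053 = 0.
Discriminant: 108² + 4·875053 = 11664 + 3500212 = 3511876; √3511876 = 1874.
q = (−108 + 1874)/2 = 883, and p = q + 108 = 991.
Check: 883 · 991 = 875053.

883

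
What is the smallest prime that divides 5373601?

67

5373601 is odd.
Digit sum 25, not divisible by 3.
Ends in 1: not divisible by 5.
7: 5373601 = 7·767657 + 2
11: 5373601 = 11·488509 + 2
13: 5373601 = 13·413353 + 12
17: 5373601 = 17·316094 + 3
19: 5373601 = 19·282821 + 2
23: 5373601 = 23·233634 + 19
29: 5373601 = 29·185296 + 17
31: 5373601 = 31·173341 + 30
37: 5373601 = 37·145232 + 17
41: 5373601 = 41·131063 + 18
43: 5373601 = 43·124967 + 20
47: 5373601 = 47·114331 + 44
53: 5373601 = 53·101388 + 37
59: 5373601 = 59·91077 + 58
61: 5373601 = 61·88091 + 50
67: 5373601 = 67·80203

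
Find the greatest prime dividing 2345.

67

2345 = 5 · 469
469 = 7 · 67
67 is prime.
So 2345 = 5 · 7 · 67; the largest prime factor is 67.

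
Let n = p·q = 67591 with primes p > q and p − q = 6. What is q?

257

Since p = q + 6, we have 67591 = q(q + 6), so q² + 6q − 67591 = 0.
Discriminant: 6² + 4·67591 = 36 + 270364 = 270400; √270400 = 520.
q = (−6 + 520)/2 = 257, and p = q + 6 = 263.
Check: 257 · 263 = 67591.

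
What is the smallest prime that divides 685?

5

685 is odd.
Digit sum 19, not divisible by 3.
Ends in 5: divisible by 5.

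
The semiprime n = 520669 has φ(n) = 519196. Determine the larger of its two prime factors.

887

φ(n) = (p−1)(q−1) = n − (p+q) + 1, so p + q = 520669 − 519196 + 1 = 1474.
p and q are the roots of t² − 1474t + 520669 = 0.
Discriminant: 1474² − 4·520669 = 2172676 − 2082676 = 90000; √90000 = 300.
q = (1474 − 300)/2 = 587, p = (1474 + 300)/2 = 887.
Check: 587 · 887 = 520669.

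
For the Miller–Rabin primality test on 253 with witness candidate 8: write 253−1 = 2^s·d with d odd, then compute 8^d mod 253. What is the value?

253 − 1 = 252 = 2^2 · 63, so d = 63.
8^1 ≡ 8 (mod 253)
8^2 ≡ 8^2 = 64 ≡ 64 (mod 253)
8^4 ≡ 64^2 = 4096 ≡ 48 (mod 253)
8^8 ≡ 48^2 = 2304 ≡ 27 (mod 253)
8^16 ≡ 27^2 = 729 ≡ 223 (mod 253)
8^32 ≡ 223^2 = 49729 ≡ 141 (mod 253)
63 = 32 + 16 + 8 + 4 + 2 + 1 in binary powers of 2.
So 8^63 ≡ 141 · 223 · 27 · 48 · 64 · 8 ≡ 50 (mod 253).
Squaring chain: 50 → 223; never reaches −1, so base 8 is a Miller–Rabin witness that 253 is composite.

50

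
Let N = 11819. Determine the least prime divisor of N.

11819 is odd.
Digit sum 20, not divisible by 3.
Ends in 9: not divisible by 5.
7: 11819 = 7·1688 + 3
11: 11819 = 11·1074 + 5
13: 11819 = 13·909 + 2
17: 11819 = 17·695 + 4
19: 11819 = 19·622 + 1
23: 11819 = 23·513 + 20
29: 11819 = 29·407 + 16
31: 11819 = 31·381 + 8
37: 11819 = 37·319 + 16
41: 11819 = 41·288 + 11
43: 11819 = 43·274 + 37
47: 11819 = 47·251 + 22
53: 11819 = 53·223

53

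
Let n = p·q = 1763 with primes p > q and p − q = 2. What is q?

41

Since p = q + 2, we have 1763 = q(q + 2), so q² + 2q − 1763 = 0.
Discriminant: 2² + 4·1763 = 4 + 7052 = 7056; √7056 = 84.
q = (−2 + 84)/2 = 41, and p = q + 2 = 43.
Check: 41 · 43 = 1763.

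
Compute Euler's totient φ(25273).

Factor: 25273 = 127 · 199.
φ(25273) = (127−1) · (199−1) = 126 · 198 = 24948.

24948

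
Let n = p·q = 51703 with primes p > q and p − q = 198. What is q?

Since p = q + 198, we have 51703 = q(q + 198), so q² + 198q − 51703 = 0.
Discriminant: 198² + 4·51703 = 39204 + 206812 = 246016; √246016 = 496.
q = (−198 + 496)/2 = 149, and p = q + 198 = 347.
Check: 149 · 347 = 51703.

149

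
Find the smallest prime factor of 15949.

15949 is odd.
Digit sum 28, not divisible by 3.
Ends in 9: not divisible by 5.
7: 15949 = 7·2278 + 3
11: 15949 = 11·1449 + 10
13: 15949 = 13·1226 + 11
17: 15949 = 17·938 + 3
19: 15949 = 19·839 + 8
23: 15949 = 23·693 + 10
29: 15949 = 29·549 + 28
31: 15949 = 31·514 + 15
37: 15949 = 37·431 + 2
41: 15949 = 41·389

41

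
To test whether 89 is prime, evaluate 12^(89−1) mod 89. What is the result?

12^1 ≡ 12 (mod 89)
12^2 ≡ 12^2 = 144 ≡ 55 (mod 89)
12^4 ≡ 55^2 = 3025 ≡ 88 (mod 89)
12^8 ≡ 88^2 = 7744 ≡ 1 (mod 89)
12^16 ≡ 1^2 = 1 ≡ 1 (mod 89)
12^32 ≡ 1^2 = 1 ≡ 1 (mod 89)
12^64 ≡ 1^2 = 1 ≡ 1 (mod 89)
88 = 64 + 16 + 8 in binary powers of 2.
So 12^88 ≡ 1 · 1 · 1 ≡ 1 (mod 89).
Since the result is 1, base 12 gives no evidence that 89 is composite.

1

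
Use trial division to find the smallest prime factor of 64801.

11

64801 is odd.
Digit sum 19, not divisible by 3.
Ends in 1: not divisible by 5.
7: 64801 = 7·9257 + 2
11: 64801 = 11·5891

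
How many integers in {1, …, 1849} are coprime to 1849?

Factor: 1849 = 43^2.
φ(1849) = 43^1·(43−1) = 1806.

1806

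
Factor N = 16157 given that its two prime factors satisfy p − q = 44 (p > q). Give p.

151

Since p = q + 44, we have 16157 = q(q + 44), so q² + 44q − 16157 = 0.
Discriminant: 44² + 4·16157 = 1936 + 64628 = 66564; √66564 = 258.
q = (−44 + 258)/2 = 107, and p = q + 44 = 151.
Check: 107 · 151 = 16157.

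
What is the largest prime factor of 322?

322 = 2 · 161
161 = 7 · 23
23 is prime.
So 322 = 2 · 7 · 23; the largest prime factor is 23.

23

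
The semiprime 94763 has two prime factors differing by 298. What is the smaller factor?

193

Since p = q + 298, we have 94763 = q(q + 298), so q² + 298q − 94763 = 0.
Discriminant: 298² + 4·94763 = 88804 + 379052 = 467856; √467856 = 684.
q = (−298 + 684)/2 = 193, and p = q + 298 = 491.
Check: 193 · 491 = 94763.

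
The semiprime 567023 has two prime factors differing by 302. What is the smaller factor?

617

Since p = q + 302, we have 567023 = q(q + 302), so q² + 302q − 567023 = 0.
Discriminant: 302² + 4·567023 = 91204 + 2268092 = 2359296; √2359296 = 1536.
q = (−302 + 1536)/2 = 617, and p = q + 302 = 919.
Check: 617 · 919 = 567023.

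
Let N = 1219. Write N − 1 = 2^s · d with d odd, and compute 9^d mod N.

282

1219 − 1 = 1218 = 2^1 · 609, so d = 609.
9^1 ≡ 9 (mod 1219)
9^2 ≡ 9^2 = 81 ≡ 81 (mod 1219)
9^4 ≡ 81^2 = 6561 ≡ 466 (mod 1219)
9^8 ≡ 466^2 = 217156 ≡ 174 (mod 1219)
9^16 ≡ 174^2 = 30276 ≡ 1020 (mod 1219)
9^32 ≡ 1020^2 = 1040400 ≡ 593 (mod 1219)
9^64 ≡ 593^2 = 351649 ≡ 577 (mod 1219)
9^128 ≡ 577^2 = 332929 ≡ 142 (mod 1219)
9^256 ≡ 142^2 = 20164 ≡ 660 (mod 1219)
9^512 ≡ 660^2 = 435600 ≡ 417 (mod 1219)
609 = 512 + 64 + 32 + 1 in binary powers of 2.
So 9^609 ≡ 417 · 577 · 593 · 9 ≡ 282 (mod 1219).
Squaring chain: 282; never reaches −1, so base 9 is a Miller–Rabin witness that 1219 is composite.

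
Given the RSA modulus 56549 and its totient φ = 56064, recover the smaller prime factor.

φ(n) = (p−1)(q−1) = n − (p+q) + 1, so p + q = 56549 − 56064 + 1 = 486.
p and q are the roots of t² − 486t + 56549 = 0.
Discriminant: 486² − 4·56549 = 236196 − 226196 = 10000; √10000 = 100.
q = (486 − 100)/2 = 193, p = (486 + 100)/2 = 293.
Check: 193 · 293 = 56549.

193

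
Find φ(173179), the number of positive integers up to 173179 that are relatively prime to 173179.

Factor: 173179 = 17 · 61 · 167.
φ(173179) = (17−1) · (61−1) · (167−1) = 16 · 60 · 166 = 159360.

159360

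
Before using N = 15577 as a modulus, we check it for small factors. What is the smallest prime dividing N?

15577 is odd.
Digit sum 25, not divisible by 3.
Ends in 7: not divisible by 5.
7: 15577 = 7·2225 + 2
11: 15577 = 11·1416 + 1
13: 15577 = 13·1198 + 3
17: 15577 = 17·916 + 5
19: 15577 = 19·819 + 16
23: 15577 = 23·677 + 6
29: 15577 = 29·537 + 4
31: 15577 = 31·502 + 15
37: 15577 = 37·421

37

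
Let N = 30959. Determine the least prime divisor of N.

30959 is odd.
Digit sum 26, not divisible by 3.
Ends in 9: not divisible by 5.
7: 30959 = 7·4422 + 5
11: 30959 = 11·2814 + 5
13: 30959 = 13·2381 + 6
17: 30959 = 17·1821 + 2
19: 30959 = 19·1629 + 8
23: 30959 = 23·1346 + 1
29: 30959 = 29·1067 + 16
31: 30959 = 31·998 + 21
37: 30959 = 37·836 + 27
41: 30959 = 41·755 + 4
43: 30959 = 43·719 + 42
47: 30959 = 47·658 + 33
53: 30959 = 53·584 + 7
59: 30959 = 59·524 + 43
61: 30959 = 61·507 + 32
67: 30959 = 67·462 + 5
71: 30959 = 71·436 + 3
73: 30959 = 73·424 + 7
79: 30959 = 79·391 + 70
83: 30959 = 83·373

83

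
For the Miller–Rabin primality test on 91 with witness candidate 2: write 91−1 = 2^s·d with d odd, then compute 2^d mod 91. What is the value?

57

91 − 1 = 90 = 2^1 · 45, so d = 45.
2^1 ≡ 2 (mod 91)
2^2 ≡ 2^2 = 4 ≡ 4 (mod 91)
2^4 ≡ 4^2 = 16 ≡ 16 (mod 91)
2^8 ≡ 16^2 = 256 ≡ 74 (mod 91)
2^16 ≡ 74^2 = 5476 ≡ 16 (mod 91)
2^32 ≡ 16^2 = 256 ≡ 74 (mod 91)
45 = 32 + 8 + 4 + 1 in binary powers of 2.
So 2^45 ≡ 74 · 74 · 16 · 2 ≡ 57 (mod 91).
Squaring chain: 57; never reaches −1, so base 2 is a Miller–Rabin witness that 91 is composite.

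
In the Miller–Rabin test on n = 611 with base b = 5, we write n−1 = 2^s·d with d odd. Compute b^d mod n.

611 − 1 = 610 = 2^1 · 305, so d = 305.
5^1 ≡ 5 (mod 611)
5^2 ≡ 5^2 = 25 ≡ 25 (mod 611)
5^4 ≡ 25^2 = 625 ≡ 14 (mod 611)
5^8 ≡ 14^2 = 196 ≡ 196 (mod 611)
5^16 ≡ 196^2 = 38416 ≡ 534 (mod 611)
5^32 ≡ 534^2 = 285156 ≡ 430 (mod 611)
5^64 ≡ 430^2 = 184900 ≡ 378 (mod 611)
5^128 ≡ 378^2 = 142884 ≡ 521 (mod 611)
5^256 ≡ 521^2 = 271441 ≡ 157 (mod 611)
305 = 256 + 32 + 16 + 1 in binary powers of 2.
So 5^305 ≡ 157 · 430 · 534 · 5 ≡ 590 (mod 611).
Squaring chain: 590; never reaches −1, so base 5 is a Miller–Rabin witness that 611 is composite.

590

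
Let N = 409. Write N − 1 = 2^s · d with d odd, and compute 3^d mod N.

409 − 1 = 408 = 2^3 · 51, so d = 51.
3^1 ≡ 3 (mod 409)
3^2 ≡ 3^2 = 9 ≡ 9 (mod 409)
3^4 ≡ 9^2 = 81 ≡ 81 (mod 409)
3^8 ≡ 81^2 = 6561 ≡ 17 (mod 409)
3^16 ≡ 17^2 = 289 ≡ 289 (mod 409)
3^32 ≡ 289^2 = 83521 ≡ 85 (mod 409)
51 = 32 + 16 + 2 + 1 in binary powers of 2.
So 3^51 ≡ 85 · 289 · 9 · 3 ≡ 266 (mod 409).
Squaring chain: 266 → 408 → 1; reaches −1, so base 3 does not prove 409 composite.

266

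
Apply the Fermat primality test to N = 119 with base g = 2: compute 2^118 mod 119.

30

2^1 ≡ 2 (mod 119)
2^2 ≡ 2^2 = 4 ≡ 4 (mod 119)
2^4 ≡ 4^2 = 16 ≡ 16 (mod 119)
2^8 ≡ 16^2 = 256 ≡ 18 (mod 119)
2^16 ≡ 18^2 = 324 ≡ 86 (mod 119)
2^32 ≡ 86^2 = 7396 ≡ 18 (mod 119)
2^64 ≡ 18^2 = 324 ≡ 86 (mod 119)
118 = 64 + 32 + 16 + 4 + 2 in binary powers of 2.
So 2^118 ≡ 86 · 18 · 86 · 16 · 4 ≡ 30 (mod 119).
Since 30 ≠ 1, base 2 is a Fermat witness: 119 is composite.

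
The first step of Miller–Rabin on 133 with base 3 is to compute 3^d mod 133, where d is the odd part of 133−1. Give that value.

69

133 − 1 = 132 = 2^2 · 33, so d = 33.
3^1 ≡ 3 (mod 133)
3^2 ≡ 3^2 = 9 ≡ 9 (mod 133)
3^4 ≡ 9^2 = 81 ≡ 81 (mod 133)
3^8 ≡ 81^2 = 6561 ≡ 44 (mod 133)
3^16 ≡ 44^2 = 1936 ≡ 74 (mod 133)
3^32 ≡ 74^2 = 5476 ≡ 23 (mod 133)
33 = 32 + 1 in binary powers of 2.
So 3^33 ≡ 23 · 3 ≡ 69 (mod 133).
Squaring chain: 69 → 106; never reaches −1, so base 3 is a Miller–Rabin witness that 133 is composite.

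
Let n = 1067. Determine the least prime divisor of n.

1067 is odd.
Digit sum 14, not divisible by 3.
Ends in 7: not divisible by 5.
7: 1067 = 7·152 + 3
11: 1067 = 11·97

11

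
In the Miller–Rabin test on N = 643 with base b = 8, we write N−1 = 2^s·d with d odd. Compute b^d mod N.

643 − 1 = 642 = 2^1 · 321, so d = 321.
8^1 ≡ 8 (mod 643)
8^2 ≡ 8^2 = 64 ≡ 64 (mod 643)
8^4 ≡ 64^2 = 4096 ≡ 238 (mod 643)
8^8 ≡ 238^2 = 56644 ≡ 60 (mod 643)
8^16 ≡ 60^2 = 3600 ≡ 385 (mod 643)
8^32 ≡ 385^2 = 148225 ≡ 335 (mod 643)
8^64 ≡ 335^2 = 112225 ≡ 343 (mod 643)
8^128 ≡ 343^2 = 117649 ≡ 623 (mod 643)
8^256 ≡ 623^2 = 388129 ≡ 400 (mod 643)
321 = 256 + 64 + 1 in binary powers of 2.
So 8^321 ≡ 400 · 343 · 8 ≡ 642 (mod 643).
Since 8^d ≡ 642 (mod 643), base 8 does not prove 643 composite.

642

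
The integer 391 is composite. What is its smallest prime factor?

17

391 is odd.
Digit sum 13, not divisible by 3.
Ends in 1: not divisible by 5.
7: 391 = 7·55 + 6
11: 391 = 11·35 + 6
13: 391 = 13·30 + 1
17: 391 = 17·23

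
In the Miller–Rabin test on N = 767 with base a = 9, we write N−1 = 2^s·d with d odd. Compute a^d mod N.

767 − 1 = 766 = 2^1 · 383, so d = 383.
9^1 ≡ 9 (mod 767)
9^2 ≡ 9^2 = 81 ≡ 81 (mod 767)
9^4 ≡ 81^2 = 6561 ≡ 425 (mod 767)
9^8 ≡ 425^2 = 180625 ≡ 380 (mod 767)
9^16 ≡ 380^2 = 144400 ≡ 204 (mod 767)
9^32 ≡ 204^2 = 41616 ≡ 198 (mod 767)
9^64 ≡ 198^2 = 39204 ≡ 87 (mod 767)
9^128 ≡ 87^2 = 7569 ≡ 666 (mod 767)
9^256 ≡ 666^2 = 443556 ≡ 230 (mod 767)
383 = 256 + 64 + 32 + 16 + 8 + 4 + 2 + 1 in binary powers of 2.
So 9^383 ≡ 230 · 87 · 198 · 204 · 380 · 425 · 81 · 9 ≡ 146 (mod 767).
Squaring chain: 146; never reaches −1, so base 9 is a Miller–Rabin witness that 767 is composite.

146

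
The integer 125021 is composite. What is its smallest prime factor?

13

125021 is odd.
Digit sum 11, not divisible by 3.
Ends in 1: not divisible by 5.
7: 125021 = 7·17860 + 1
11: 125021 = 11·11365 + 6
13: 125021 = 13·9617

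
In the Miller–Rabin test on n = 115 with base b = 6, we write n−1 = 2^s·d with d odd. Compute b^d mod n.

115 − 1 = 114 = 2^1 · 57, so d = 57.
6^1 ≡ 6 (mod 115)
6^2 ≡ 6^2 = 36 ≡ 36 (mod 115)
6^4 ≡ 36^2 = 1296 ≡ 31 (mod 115)
6^8 ≡ 31^2 = 961 ≡ 41 (mod 115)
6^16 ≡ 41^2 = 1681 ≡ 71 (mod 115)
6^32 ≡ 71^2 = 5041 ≡ 96 (mod 115)
57 = 32 + 16 + 8 + 1 in binary powers of 2.
So 6^57 ≡ 96 · 71 · 41 · 6 ≡ 36 (mod 115).
Squaring chain: 36; never reaches −1, so base 6 is a Miller–Rabin witness that 115 is composite.

36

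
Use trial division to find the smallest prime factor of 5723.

5723 is odd.
Digit sum 17, not divisible by 3.
Ends in 3: not divisible by 5.
7: 5723 = 7·817 + 4
11: 5723 = 11·520 + 3
13: 5723 = 13·440 + 3
17: 5723 = 17·336 + 11
19: 5723 = 19·301 + 4
23: 5723 = 23·248 + 19
29: 5723 = 29·197 + 10
31: 5723 = 31·184 + 19
37: 5723 = 37·154 + 25
41: 5723 = 41·139 + 24
43: 5723 = 43·133 + 4
47: 5723 = 47·121 + 36
53: 5723 = 53·107 + 52
59: 5723 = 59·97

59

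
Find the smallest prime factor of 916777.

916777 is odd.
Digit sum 37, not divisible by 3.
Ends in 7: not divisible by 5.
7: 916777 = 7·130968 + 1
11: 916777 = 11·83343 + 4
13: 916777 = 13·70521 + 4
17: 916777 = 17·53928 + 1
19: 916777 = 19·48251 + 8
23: 916777 = 23·39859 + 20
29: 916777 = 29·31613

29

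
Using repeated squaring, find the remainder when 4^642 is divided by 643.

1

4^1 ≡ 4 (mod 643)
4^2 ≡ 4^2 = 16 ≡ 16 (mod 643)
4^4 ≡ 16^2 = 256 ≡ 256 (mod 643)
4^8 ≡ 256^2 = 65536 ≡ 593 (mod 643)
4^16 ≡ 593^2 = 351649 ≡ 571 (mod 643)
4^32 ≡ 571^2 = 326041 ≡ 40 (mod 643)
4^64 ≡ 40^2 = 1600 ≡ 314 (mod 643)
4^128 ≡ 314^2 = 98596 ≡ 217 (mod 643)
4^256 ≡ 217^2 = 47089 ≡ 150 (mod 643)
4^512 ≡ 150^2 = 22500 ≡ 638 (mod 643)
642 = 512 + 128 + 2 in binary powers of 2.
So 4^642 ≡ 638 · 217 · 16 ≡ 1 (mod 643).
Since the result is 1, base 4 gives no evidence that 643 is composite.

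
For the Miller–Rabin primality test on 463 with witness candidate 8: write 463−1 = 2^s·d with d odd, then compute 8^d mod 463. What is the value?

463 − 1 = 462 = 2^1 · 231, so d = 231.
8^1 ≡ 8 (mod 463)
8^2 ≡ 8^2 = 64 ≡ 64 (mod 463)
8^4 ≡ 64^2 = 4096 ≡ 392 (mod 463)
8^8 ≡ 392^2 = 153664 ≡ 411 (mod 463)
8^16 ≡ 411^2 = 168921 ≡ 389 (mod 463)
8^32 ≡ 389^2 = 151321 ≡ 383 (mod 463)
8^64 ≡ 383^2 = 146689 ≡ 381 (mod 463)
8^128 ≡ 381^2 = 145161 ≡ 242 (mod 463)
231 = 128 + 64 + 32 + 4 + 2 + 1 in binary powers of 2.
So 8^231 ≡ 242 · 381 · 383 · 392 · 64 · 8 ≡ 1 (mod 463).
Since 8^d ≡ 1 (mod 463), base 8 does not prove 463 composite.

1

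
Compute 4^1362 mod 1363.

4^1 ≡ 4 (mod 1363)
4^2 ≡ 4^2 = 16 ≡ 16 (mod 1363)
4^4 ≡ 16^2 = 256 ≡ 256 (mod 1363)
4^8 ≡ 256^2 = 65536 ≡ 112 (mod 1363)
4^16 ≡ 112^2 = 12544 ≡ 277 (mod 1363)
4^32 ≡ 277^2 = 76729 ≡ 401 (mod 1363)
4^64 ≡ 401^2 = 160801 ≡ 1330 (mod 1363)
4^128 ≡ 1330^2 = 1768900 ≡ 1089 (mod 1363)
4^256 ≡ 1089^2 = 1185921 ≡ 111 (mod 1363)
4^512 ≡ 111^2 = 12321 ≡ 54 (mod 1363)
4^1024 ≡ 54^2 = 2916 ≡ 190 (mod 1363)
1362 = 1024 + 256 + 64 + 16 + 2 in binary powers of 2.
So 4^1362 ≡ 190 · 111 · 1330 · 277 · 16 ≡ 836 (mod 1363).
Since 836 ≠ 1, base 4 is a Fermat witness: 1363 is composite.

836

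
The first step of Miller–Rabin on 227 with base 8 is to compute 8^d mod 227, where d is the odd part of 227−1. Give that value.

227 − 1 = 226 = 2^1 · 113, so d = 113.
8^1 ≡ 8 (mod 227)
8^2 ≡ 8^2 = 64 ≡ 64 (mod 227)
8^4 ≡ 64^2 = 4096 ≡ 10 (mod 227)
8^8 ≡ 10^2 = 100 ≡ 100 (mod 227)
8^16 ≡ 100^2 = 10000 ≡ 12 (mod 227)
8^32 ≡ 12^2 = 144 ≡ 144 (mod 227)
8^64 ≡ 144^2 = 20736 ≡ 79 (mod 227)
113 = 64 + 32 + 16 + 1 in binary powers of 2.
So 8^113 ≡ 79 · 144 · 12 · 8 ≡ 226 (mod 227).
Since 8^d ≡ 226 (mod 227), base 8 does not prove 227 composite.

226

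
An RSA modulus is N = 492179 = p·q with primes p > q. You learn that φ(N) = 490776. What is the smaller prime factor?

φ(n) = (p−1)(q−1) = n − (p+q) + 1, so p + q = 492179 − 490776 + 1 = 1404.
p and q are the roots of t² − 1404t + 492179 = 0.
Discriminant: 1404² − 4·492179 = 1971216 − 1968716 = 2500; √2500 = 50.
q = (1404 − 50)/2 = 677, p = (1404 + 50)/2 = 727.
Check: 677 · 727 = 492179.

677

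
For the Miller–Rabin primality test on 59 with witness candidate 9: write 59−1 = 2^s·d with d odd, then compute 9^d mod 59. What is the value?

1

59 − 1 = 58 = 2^1 · 29, so d = 29.
9^1 ≡ 9 (mod 59)
9^2 ≡ 9^2 = 81 ≡ 22 (mod 59)
9^4 ≡ 22^2 = 484 ≡ 12 (mod 59)
9^8 ≡ 12^2 = 144 ≡ 26 (mod 59)
9^16 ≡ 26^2 = 676 ≡ 27 (mod 59)
29 = 16 + 8 + 4 + 1 in binary powers of 2.
So 9^29 ≡ 27 · 26 · 12 · 9 ≡ 1 (mod 59).
Since 9^d ≡ 1 (mod 59), base 9 does not prove 59 composite.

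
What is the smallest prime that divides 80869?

17

80869 is odd.
Digit sum 31, not divisible by 3.
Ends in 9: not divisible by 5.
7: 80869 = 7·11552 + 5
11: 80869 = 11·7351 + 8
13: 80869 = 13·6220 + 9
17: 80869 = 17·4757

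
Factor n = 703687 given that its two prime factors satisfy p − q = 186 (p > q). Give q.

751

Since p = q + 186, we have 703687 = q(q + 186), so q² + 186q − 703687 = 0.
Discriminant: 186² + 4·703687 = 34596 + 2814748 = 2849344; √2849344 = 1688.
q = (−186 + 1688)/2 = 751, and p = q + 186 = 937.
Check: 751 · 937 = 703687.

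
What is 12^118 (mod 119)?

12^1 ≡ 12 (mod 119)
12^2 ≡ 12^2 = 144 ≡ 25 (mod 119)
12^4 ≡ 25^2 = 625 ≡ 30 (mod 119)
12^8 ≡ 30^2 = 900 ≡ 67 (mod 119)
12^16 ≡ 67^2 = 4489 ≡ 86 (mod 119)
12^32 ≡ 86^2 = 7396 ≡ 18 (mod 119)
12^64 ≡ 18^2 = 324 ≡ 86 (mod 119)
118 = 64 + 32 + 16 + 4 + 2 in binary powers of 2.
So 12^118 ≡ 86 · 18 · 86 · 30 · 25 ≡ 2 (mod 119).
Since 2 ≠ 1, base 12 is a Fermat witness: 119 is composite.

2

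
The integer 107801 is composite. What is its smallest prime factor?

23

107801 is odd.
Digit sum 17, not divisible by 3.
Ends in 1: not divisible by 5.
7: 107801 = 7·15400 + 1
11: 107801 = 11·9800 + 1
13: 107801 = 13·8292 + 5
17: 107801 = 17·6341 + 4
19: 107801 = 19·5673 + 14
23: 107801 = 23·4687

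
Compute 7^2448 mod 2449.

994

7^1 ≡ 7 (mod 2449)
7^2 ≡ 7^2 = 49 ≡ 49 (mod 2449)
7^4 ≡ 49^2 = 2401 ≡ 2401 (mod 2449)
7^8 ≡ 2401^2 = 5764801 ≡ 2304 (mod 2449)
7^16 ≡ 2304^2 = 5308416 ≡ 1433 (mod 2449)
7^32 ≡ 1433^2 = 2053489 ≡ 1227 (mod 2449)
7^64 ≡ 1227^2 = 1505529 ≡ 1843 (mod 2449)
7^128 ≡ 1843^2 = 3396649 ≡ 2335 (mod 2449)
7^256 ≡ 2335^2 = 5452225 ≡ 751 (mod 2449)
7^512 ≡ 751^2 = 564001 ≡ 731 (mod 2449)
7^1024 ≡ 731^2 = 534361 ≡ 479 (mod 2449)
7^2048 ≡ 479^2 = 229441 ≡ 1684 (mod 2449)
2448 = 2048 + 256 + 128 + 16 in binary powers of 2.
So 7^2448 ≡ 1684 · 751 · 2335 · 1433 ≡ 994 (mod 2449).
Since 994 ≠ 1, base 7 is a Fermat witness: 2449 is composite.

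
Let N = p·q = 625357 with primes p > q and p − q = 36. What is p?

Since p = q + 36, we have 625357 = q(q + 36), so q² + 36q − 625357 = 0.
Discriminant: 36² + 4·625357 = 1296 + 2501428 = 2502724; √2502724 = 1582.
q = (−36 + 1582)/2 = 773, and p = q + 36 = 809.
Check: 773 · 809 = 625357.

809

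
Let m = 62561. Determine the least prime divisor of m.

73

62561 is odd.
Digit sum 20, not divisible by 3.
Ends in 1: not divisible by 5.
7: 62561 = 7·8937 + 2
11: 62561 = 11·5687 + 4
13: 62561 = 13·4812 + 5
17: 62561 = 17·3680 + 1
19: 62561 = 19·3292 + 13
23: 62561 = 23·2720 + 1
29: 62561 = 29·2157 + 8
31: 62561 = 31·2018 + 3
37: 62561 = 37·1690 + 31
41: 62561 = 41·1525 + 36
43: 62561 = 43·1454 + 39
47: 62561 = 47·1331 + 4
53: 62561 = 53·1180 + 21
59: 62561 = 59·1060 + 21
61: 62561 = 61·1025 + 36
67: 62561 = 67·933 + 50
71: 62561 = 71·881 + 10
73: 62561 = 73·857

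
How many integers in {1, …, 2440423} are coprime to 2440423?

2384640

Factor: 2440423 = 97 · 139 · 181.
φ(2440423) = (97−1) · (139−1) · (181−1) = 96 · 138 · 180 = 2384640.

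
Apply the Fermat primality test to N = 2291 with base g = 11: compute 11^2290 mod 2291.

651

11^1 ≡ 11 (mod 2291)
11^2 ≡ 11^2 = 121 ≡ 121 (mod 2291)
11^4 ≡ 121^2 = 14641 ≡ 895 (mod 2291)
11^8 ≡ 895^2 = 801025 ≡ 1466 (mod 2291)
11^16 ≡ 1466^2 = 2149156 ≡ 198 (mod 2291)
11^32 ≡ 198^2 = 39204 ≡ 257 (mod 2291)
11^64 ≡ 257^2 = 66049 ≡ 1901 (mod 2291)
11^128 ≡ 1901^2 = 3613801 ≡ 894 (mod 2291)
11^256 ≡ 894^2 = 799236 ≡ 1968 (mod 2291)
11^512 ≡ 1968^2 = 3873024 ≡ 1234 (mod 2291)
11^1024 ≡ 1234^2 = 1522756 ≡ 1532 (mod 2291)
11^2048 ≡ 1532^2 = 2347024 ≡ 1040 (mod 2291)
2290 = 2048 + 128 + 64 + 32 + 16 + 2 in binary powers of 2.
So 11^2290 ≡ 1040 · 894 · 1901 · 257 · 198 · 121 ≡ 651 (mod 2291).
Since 651 ≠ 1, base 11 is a Fermat witness: 2291 is composite.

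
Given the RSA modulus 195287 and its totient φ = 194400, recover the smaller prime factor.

401

φ(n) = (p−1)(q−1) = n − (p+q) + 1, so p + q = 195287 − 194400 + 1 = 888.
p and q are the roots of t² − 888t + 195287 = 0.
Discriminant: 888² − 4·195287 = 788544 − 781148 = 7396; √7396 = 86.
q = (888 − 86)/2 = 401, p = (888 + 86)/2 = 487.
Check: 401 · 487 = 195287.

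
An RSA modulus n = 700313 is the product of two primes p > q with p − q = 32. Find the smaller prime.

Since p = q + 32, we have 700313 = q(q + 32), so q² + 32q − 700313 = 0.
Discriminant: 32² + 4·700313 = 1024 + 2801252 = 2802276; √2802276 = 1674.
q = (−32 + 1674)/2 = 821, and p = q + 32 = 853.
Check: 821 · 853 = 700313.

821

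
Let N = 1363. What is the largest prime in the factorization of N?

1363 = 29 · 47
47 is prime.
So 1363 = 29 · 47; the largest prime factor is 47.

47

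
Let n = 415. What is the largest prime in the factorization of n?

415 = 5 · 83
83 is prime.
So 415 = 5 · 83; the largest prime factor is 83.

83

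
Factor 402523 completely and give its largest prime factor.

43

402523 = 11 · 36593
36593 = 23 · 1591
1591 = 37 · 43
43 is prime.
So 402523 = 11 · 23 · 37 · 43; the largest prime factor is 43.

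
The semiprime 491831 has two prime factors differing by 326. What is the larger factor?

883

Since p = q + 326, we have 491831 = q(q + 326), so q² + 326q − 491831 = 0.
Discriminant: 326² + 4·491831 = 106276 + 1967324 = 2073600; √2073600 = 1440.
q = (−326 + 1440)/2 = 557, and p = q + 326 = 883.
Check: 557 · 883 = 491831.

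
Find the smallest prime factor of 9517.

9517 is odd.
Digit sum 22, not divisible by 3.
Ends in 7: not divisible by 5.
7: 9517 = 7·1359 + 4
11: 9517 = 11·865 + 2
13: 9517 = 13·732 + 1
17: 9517 = 17·559 + 14
19: 9517 = 19·500 + 17
23: 9517 = 23·413 + 18
29: 9517 = 29·328 + 5
31: 9517 = 31·307

31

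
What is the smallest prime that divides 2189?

2189 is odd.
Digit sum 20, not divisible by 3.
Ends in 9: not divisible by 5.
7: 2189 = 7·312 + 5
11: 2189 = 11·199

11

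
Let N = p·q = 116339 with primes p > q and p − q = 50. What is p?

Since p = q + 50, we have 116339 = q(q + 50), so q² + 50q − 116339 = 0.
Discriminant: 50² + 4·116339 = 2500 + 465356 = 467856; √467856 = 684.
q = (−50 + 684)/2 = 317, and p = q + 50 = 367.
Check: 317 · 367 = 116339.

367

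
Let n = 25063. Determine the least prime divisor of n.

71

25063 is odd.
Digit sum 16, not divisible by 3.
Ends in 3: not divisible by 5.
7: 25063 = 7·3580 + 3
11: 25063 = 11·2278 + 5
13: 25063 = 13·1927 + 12
17: 25063 = 17·1474 + 5
19: 25063 = 19·1319 + 2
23: 25063 = 23·1089 + 16
29: 25063 = 29·864 + 7
31: 25063 = 31·808 + 15
37: 25063 = 37·677 + 14
41: 25063 = 41·611 + 12
43: 25063 = 43·582 + 37
47: 25063 = 47·533 + 12
53: 25063 = 53·472 + 47
59: 25063 = 59·424 + 47
61: 25063 = 61·410 + 53
67: 25063 = 67·374 + 5
71: 25063 = 71·353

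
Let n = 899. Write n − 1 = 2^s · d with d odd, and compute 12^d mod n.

899 − 1 = 898 = 2^1 · 449, so d = 449.
12^1 ≡ 12 (mod 899)
12^2 ≡ 12^2 = 144 ≡ 144 (mod 899)
12^4 ≡ 144^2 = 20736 ≡ 59 (mod 899)
12^8 ≡ 59^2 = 3481 ≡ 784 (mod 899)
12^16 ≡ 784^2 = 614656 ≡ 639 (mod 899)
12^32 ≡ 639^2 = 408321 ≡ 175 (mod 899)
12^64 ≡ 175^2 = 30625 ≡ 59 (mod 899)
12^128 ≡ 59^2 = 3481 ≡ 784 (mod 899)
12^256 ≡ 784^2 = 614656 ≡ 639 (mod 899)
449 = 256 + 128 + 64 + 1 in binary powers of 2.
So 12^449 ≡ 639 · 784 · 59 · 12 ≡ 447 (mod 899).
Squaring chain: 447; never reaches −1, so base 12 is a Miller–Rabin witness that 899 is composite.

447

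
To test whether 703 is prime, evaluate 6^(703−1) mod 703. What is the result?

6^1 ≡ 6 (mod 703)
6^2 ≡ 6^2 = 36 ≡ 36 (mod 703)
6^4 ≡ 36^2 = 1296 ≡ 593 (mod 703)
6^8 ≡ 593^2 = 351649 ≡ 149 (mod 703)
6^16 ≡ 149^2 = 22201 ≡ 408 (mod 703)
6^32 ≡ 408^2 = 166464 ≡ 556 (mod 703)
6^64 ≡ 556^2 = 309136 ≡ 519 (mod 703)
6^128 ≡ 519^2 = 269361 ≡ 112 (mod 703)
6^256 ≡ 112^2 = 12544 ≡ 593 (mod 703)
6^512 ≡ 593^2 = 351649 ≡ 149 (mod 703)
702 = 512 + 128 + 32 + 16 + 8 + 4 + 2 in binary powers of 2.
So 6^702 ≡ 149 · 112 · 556 · 408 · 149 · 593 · 36 ≡ 628 (mod 703).
Since 628 ≠ 1, base 6 is a Fermat witness: 703 is composite.

628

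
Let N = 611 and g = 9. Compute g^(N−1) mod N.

9^1 ≡ 9 (mod 611)
9^2 ≡ 9^2 = 81 ≡ 81 (mod 611)
9^4 ≡ 81^2 = 6561 ≡ 451 (mod 611)
9^8 ≡ 451^2 = 203401 ≡ 549 (mod 611)
9^16 ≡ 549^2 = 301401 ≡ 178 (mod 611)
9^32 ≡ 178^2 = 31684 ≡ 523 (mod 611)
9^64 ≡ 523^2 = 273529 ≡ 412 (mod 611)
9^128 ≡ 412^2 = 169744 ≡ 497 (mod 611)
9^256 ≡ 497^2 = 247009 ≡ 165 (mod 611)
9^512 ≡ 165^2 = 27225 ≡ 341 (mod 611)
610 = 512 + 64 + 32 + 2 in binary powers of 2.
So 9^610 ≡ 341 · 412 · 523 · 81 ≡ 191 (mod 611).
Since 191 ≠ 1, base 9 is a Fermat witness: 611 is composite.

191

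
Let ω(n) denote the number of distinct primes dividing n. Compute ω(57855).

5

57855 = 3 · 19285
19285 = 5 · 3857
3857 = 7 · 551
551 = 19 · 29
57855 = 3 · 5 · 7 · 19 · 29, which has 5 distinct prime factors.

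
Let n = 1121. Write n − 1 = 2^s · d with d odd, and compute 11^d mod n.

1121 − 1 = 1120 = 2^5 · 35, so d = 35.
11^1 ≡ 11 (mod 1121)
11^2 ≡ 11^2 = 121 ≡ 121 (mod 1121)
11^4 ≡ 121^2 = 14641 ≡ 68 (mod 1121)
11^8 ≡ 68^2 = 4624 ≡ 140 (mod 1121)
11^16 ≡ 140^2 = 19600 ≡ 543 (mod 1121)
11^32 ≡ 543^2 = 294849 ≡ 26 (mod 1121)
35 = 32 + 2 + 1 in binary powers of 2.
So 11^35 ≡ 26 · 121 · 11 ≡ 976 (mod 1121).
Squaring chain: 976 → 847 → 1090 → 961 → 938; never reaches −1, so base 11 is a Miller–Rabin witness that 1121 is composite.

976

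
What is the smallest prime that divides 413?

413 is odd.
Digit sum 8, not divisible by 3.
Ends in 3: not divisible by 5.
7: 413 = 7·59

7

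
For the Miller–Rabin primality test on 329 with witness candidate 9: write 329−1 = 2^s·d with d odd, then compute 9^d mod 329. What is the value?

329 − 1 = 328 = 2^3 · 41, so d = 41.
9^1 ≡ 9 (mod 329)
9^2 ≡ 9^2 = 81 ≡ 81 (mod 329)
9^4 ≡ 81^2 = 6561 ≡ 310 (mod 329)
9^8 ≡ 310^2 = 96100 ≡ 32 (mod 329)
9^16 ≡ 32^2 = 1024 ≡ 37 (mod 329)
9^32 ≡ 37^2 = 1369 ≡ 53 (mod 329)
41 = 32 + 8 + 1 in binary powers of 2.
So 9^41 ≡ 53 · 32 · 9 ≡ 130 (mod 329).
Squaring chain: 130 → 121 → 165; never reaches −1, so base 9 is a Miller–Rabin witness that 329 is composite.

130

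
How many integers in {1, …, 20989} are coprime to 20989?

Factor: 20989 = 139 · 151.
φ(20989) = (139−1) · (151−1) = 138 · 150 = 20700.

20700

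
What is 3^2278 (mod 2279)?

3^1 ≡ 3 (mod 2279)
3^2 ≡ 3^2 = 9 ≡ 9 (mod 2279)
3^4 ≡ 9^2 = 81 ≡ 81 (mod 2279)
3^8 ≡ 81^2 = 6561 ≡ 2003 (mod 2279)
3^16 ≡ 2003^2 = 4012009 ≡ 969 (mod 2279)
3^32 ≡ 969^2 = 938961 ≡ 13 (mod 2279)
3^64 ≡ 13^2 = 169 ≡ 169 (mod 2279)
3^128 ≡ 169^2 = 28561 ≡ 1213 (mod 2279)
3^256 ≡ 1213^2 = 1471369 ≡ 1414 (mod 2279)
3^512 ≡ 1414^2 = 1999396 ≡ 713 (mod 2279)
3^1024 ≡ 713^2 = 508369 ≡ 152 (mod 2279)
3^2048 ≡ 152^2 = 23104 ≡ 314 (mod 2279)
2278 = 2048 + 128 + 64 + 32 + 4 + 2 in binary powers of 2.
So 3^2278 ≡ 314 · 1213 · 169 · 13 · 81 · 9 ≡ 1257 (mod 2279).
Since 1257 ≠ 1, base 3 is a Fermat witness: 2279 is composite.

1257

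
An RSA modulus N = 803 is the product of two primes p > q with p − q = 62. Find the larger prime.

73

Since p = q + 62, we have 803 = q(q + 62), so q² + 62q − 803 = 0.
Discriminant: 62² + 4·803 = 3844 + 3212 = 7056; √7056 = 84.
q = (−62 + 84)/2 = 11, and p = q + 62 = 73.
Check: 11 · 73 = 803.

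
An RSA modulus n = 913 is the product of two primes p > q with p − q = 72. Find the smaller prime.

11

Since p = q + 72, we have 913 = q(q + 72), so q² + 72q − 913 = 0.
Discriminant: 72² + 4·913 = 5184 + 3652 = 8836; √8836 = 94.
q = (−72 + 94)/2 = 11, and p = q + 72 = 83.
Check: 11 · 83 = 913.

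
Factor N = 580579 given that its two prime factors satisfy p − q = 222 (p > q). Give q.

Since p = q + 222, we have 580579 = q(q + 222), so q² + 222q − 580579 = 0.
Discriminant: 222² + 4·580579 = 49284 + 2322316 = 2371600; √2371600 = 1540.
q = (−222 + 1540)/2 = 659, and p = q + 222 = 881.
Check: 659 · 881 = 580579.

659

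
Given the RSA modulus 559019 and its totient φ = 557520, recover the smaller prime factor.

φ(n) = (p−1)(q−1) = n − (p+q) + 1, so p + q = 559019 − 557520 + 1 = 1500.
p and q are the roots of t² − 1500t + 559019 = 0.
Discriminant: 1500² − 4·559019 = 2250000 − 2236076 = 13924; √13924 = 118.
q = (1500 − 118)/2 = 691, p = (1500 + 118)/2 = 809.
Check: 691 · 809 = 559019.

691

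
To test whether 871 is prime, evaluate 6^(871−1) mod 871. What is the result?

844

6^1 ≡ 6 (mod 871)
6^2 ≡ 6^2 = 36 ≡ 36 (mod 871)
6^4 ≡ 36^2 = 1296 ≡ 425 (mod 871)
6^8 ≡ 425^2 = 180625 ≡ 328 (mod 871)
6^16 ≡ 328^2 = 107584 ≡ 451 (mod 871)
6^32 ≡ 451^2 = 203401 ≡ 458 (mod 871)
6^64 ≡ 458^2 = 209764 ≡ 724 (mod 871)
6^128 ≡ 724^2 = 524176 ≡ 705 (mod 871)
6^256 ≡ 705^2 = 497025 ≡ 555 (mod 871)
6^512 ≡ 555^2 = 308025 ≡ 562 (mod 871)
870 = 512 + 256 + 64 + 32 + 4 + 2 in binary powers of 2.
So 6^870 ≡ 562 · 555 · 724 · 458 · 425 · 36 ≡ 844 (mod 871).
Since 844 ≠ 1, base 6 is a Fermat witness: 871 is composite.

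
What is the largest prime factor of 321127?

83

321127 = 53 · 6059
6059 = 73 · 83
83 is prime.
So 321127 = 53 · 73 · 83; the largest prime factor is 83.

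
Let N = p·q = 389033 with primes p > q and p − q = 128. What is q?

Since p = q + 128, we have 389033 = q(q + 128), so q² + 128q − 389033 = 0.
Discriminant: 128² + 4·389033 = 16384 + 1556132 = 1572516; √1572516 = 1254.
q = (−128 + 1254)/2 = 563, and p = q + 128 = 691.
Check: 563 · 691 = 389033.

563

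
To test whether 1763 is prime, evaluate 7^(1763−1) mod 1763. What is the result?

7^1 ≡ 7 (mod 1763)
7^2 ≡ 7^2 = 49 ≡ 49 (mod 1763)
7^4 ≡ 49^2 = 2401 ≡ 638 (mod 1763)
7^8 ≡ 638^2 = 407044 ≡ 1554 (mod 1763)
7^16 ≡ 1554^2 = 2414916 ≡ 1369 (mod 1763)
7^32 ≡ 1369^2 = 1874161 ≡ 92 (mod 1763)
7^64 ≡ 92^2 = 8464 ≡ 1412 (mod 1763)
7^128 ≡ 1412^2 = 1993744 ≡ 1554 (mod 1763)
7^256 ≡ 1554^2 = 2414916 ≡ 1369 (mod 1763)
7^512 ≡ 1369^2 = 1874161 ≡ 92 (mod 1763)
7^1024 ≡ 92^2 = 8464 ≡ 1412 (mod 1763)
1762 = 1024 + 512 + 128 + 64 + 32 + 2 in binary powers of 2.
So 7^1762 ≡ 1412 · 92 · 1554 · 1412 · 92 · 49 ≡ 1197 (mod 1763).
Since 1197 ≠ 1, base 7 is a Fermat witness: 1763 is composite.

1197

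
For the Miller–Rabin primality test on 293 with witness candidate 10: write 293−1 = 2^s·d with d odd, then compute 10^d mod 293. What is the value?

292

293 − 1 = 292 = 2^2 · 73, so d = 73.
10^1 ≡ 10 (mod 293)
10^2 ≡ 10^2 = 100 ≡ 100 (mod 293)
10^4 ≡ 100^2 = 10000 ≡ 38 (mod 293)
10^8 ≡ 38^2 = 1444 ≡ 272 (mod 293)
10^16 ≡ 272^2 = 73984 ≡ 148 (mod 293)
10^32 ≡ 148^2 = 21904 ≡ 222 (mod 293)
10^64 ≡ 222^2 = 49284 ≡ 60 (mod 293)
73 = 64 + 8 + 1 in binary powers of 2.
So 10^73 ≡ 60 · 272 · 10 ≡ 292 (mod 293).
Since 10^d ≡ 292 (mod 293), base 10 does not prove 293 composite.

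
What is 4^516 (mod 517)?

147

4^1 ≡ 4 (mod 517)
4^2 ≡ 4^2 = 16 ≡ 16 (mod 517)
4^4 ≡ 16^2 = 256 ≡ 256 (mod 517)
4^8 ≡ 256^2 = 65536 ≡ 394 (mod 517)
4^16 ≡ 394^2 = 155236 ≡ 136 (mod 517)
4^32 ≡ 136^2 = 18496 ≡ 401 (mod 517)
4^64 ≡ 401^2 = 160801 ≡ 14 (mod 517)
4^128 ≡ 14^2 = 196 ≡ 196 (mod 517)
4^256 ≡ 196^2 = 38416 ≡ 158 (mod 517)
4^512 ≡ 158^2 = 24964 ≡ 148 (mod 517)
516 = 512 + 4 in binary powers of 2.
So 4^516 ≡ 148 · 256 ≡ 147 (mod 517).
Since 147 ≠ 1, base 4 is a Fermat witness: 517 is composite.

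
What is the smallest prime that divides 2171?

13

2171 is odd.
Digit sum 11, not divisible by 3.
Ends in 1: not divisible by 5.
7: 2171 = 7·310 + 1
11: 2171 = 11·197 + 4
13: 2171 = 13·167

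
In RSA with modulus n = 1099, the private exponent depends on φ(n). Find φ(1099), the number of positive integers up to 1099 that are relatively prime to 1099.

Factor: 1099 = 7 · 157.
φ(1099) = (7−1) · (157−1) = 6 · 156 = 936.

936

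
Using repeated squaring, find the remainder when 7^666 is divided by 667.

326

7^1 ≡ 7 (mod 667)
7^2 ≡ 7^2 = 49 ≡ 49 (mod 667)
7^4 ≡ 49^2 = 2401 ≡ 400 (mod 667)
7^8 ≡ 400^2 = 160000 ≡ 587 (mod 667)
7^16 ≡ 587^2 = 344569 ≡ 397 (mod 667)
7^32 ≡ 397^2 = 157609 ≡ 197 (mod 667)
7^64 ≡ 197^2 = 38809 ≡ 123 (mod 667)
7^128 ≡ 123^2 = 15129 ≡ 455 (mod 667)
7^256 ≡ 455^2 = 207025 ≡ 255 (mod 667)
7^512 ≡ 255^2 = 65025 ≡ 326 (mod 667)
666 = 512 + 128 + 16 + 8 + 2 in binary powers of 2.
So 7^666 ≡ 326 · 455 · 397 · 587 · 49 ≡ 326 (mod 667).
Since 326 ≠ 1, base 7 is a Fermat witness: 667 is composite.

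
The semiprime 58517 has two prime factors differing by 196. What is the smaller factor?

163

Since p = q + 196, we have 58517 = q(q + 196), so q² + 196q − 58517 = 0.
Discriminant: 196² + 4·58517 = 38416 + 234068 = 272484; √272484 = 522.
q = (−196 + 522)/2 = 163, and p = q + 196 = 359.
Check: 163 · 359 = 58517.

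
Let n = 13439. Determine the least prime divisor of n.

89

13439 is odd.
Digit sum 20, not divisible by 3.
Ends in 9: not divisible by 5.
7: 13439 = 7·1919 + 6
11: 13439 = 11·1221 + 8
13: 13439 = 13·1033 + 10
17: 13439 = 17·790 + 9
19: 13439 = 19·707 + 6
23: 13439 = 23·584 + 7
29: 13439 = 29·463 + 12
31: 13439 = 31·433 + 16
37: 13439 = 37·363 + 8
41: 13439 = 41·327 + 32
43: 13439 = 43·312 + 23
47: 13439 = 47·285 + 44
53: 13439 = 53·253 + 30
59: 13439 = 59·227 + 46
61: 13439 = 61·220 + 19
67: 13439 = 67·200 + 39
71: 13439 = 71·189 + 20
73: 13439 = 73·184 + 7
79: 13439 = 79·170 + 9
83: 13439 = 83·161 + 76
89: 13439 = 89·151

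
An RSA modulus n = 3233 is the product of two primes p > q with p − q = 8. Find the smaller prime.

53

Since p = q + 8, we have 3233 = q(q + 8), so q² + 8q − 3233 = 0.
Discriminant: 8² + 4·3233 = 64 + 12932 = 12996; √12996 = 114.
q = (−8 + 114)/2 = 53, and p = q + 8 = 61.
Check: 53 · 61 = 3233.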